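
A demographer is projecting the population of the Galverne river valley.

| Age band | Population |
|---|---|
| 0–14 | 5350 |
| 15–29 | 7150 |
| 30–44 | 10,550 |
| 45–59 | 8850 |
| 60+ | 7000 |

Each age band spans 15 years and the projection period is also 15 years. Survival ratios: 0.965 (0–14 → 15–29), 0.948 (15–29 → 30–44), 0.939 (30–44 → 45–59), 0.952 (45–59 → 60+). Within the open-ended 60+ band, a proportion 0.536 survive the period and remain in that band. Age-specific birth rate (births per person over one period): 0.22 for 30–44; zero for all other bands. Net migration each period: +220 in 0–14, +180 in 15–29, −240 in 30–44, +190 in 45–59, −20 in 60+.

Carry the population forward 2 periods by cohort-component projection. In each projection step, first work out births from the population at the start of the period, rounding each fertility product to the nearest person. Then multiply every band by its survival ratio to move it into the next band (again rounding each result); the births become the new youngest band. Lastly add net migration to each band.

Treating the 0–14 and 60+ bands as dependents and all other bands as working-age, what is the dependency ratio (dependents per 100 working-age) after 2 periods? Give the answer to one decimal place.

128.9

Call the bands 1 to 5, youngest first.
After projecting period 1:
Births: 10550 × 0.22 = 2321
Band 2: 5350 × 0.965 = 5163
Band 3: 7150 × 0.948 = 6778
Band 4: 10550 × 0.939 = 9906
Band 5: 8850 × 0.952 + 7000 × 0.536 = 8425 + 3752 = 12177
Net migration: Band 1 + 220 → 2541; Band 2 + 180 → 5343; Band 3 − 240 → 6538; Band 4 + 190 → 10096; Band 5 − 20 → 12157
Giving 2541 / 5343 / 6538 / 10096 / 12157.
After projecting period 2:
Births: 6538 × 0.22 = 1438
Band 2: 2541 × 0.965 = 2452
Band 3: 5343 × 0.948 = 5065
Band 4: 6538 × 0.939 = 6139
Band 5: 10096 × 0.952 + 12157 × 0.536 = 9611 + 6516 = 16127
Net migration: Band 1 + 220 → 1658; Band 2 + 180 → 2632; Band 3 − 240 → 4825; Band 4 + 190 → 6329; Band 5 − 20 → 16107
Giving 1658 / 2632 / 4825 / 6329 / 16107.
Dependents (band 0–14 + band 60+) = 1658 + 16107 = 17765; working-age = 13786; ratio = 17765/13786 × 100 = 128.9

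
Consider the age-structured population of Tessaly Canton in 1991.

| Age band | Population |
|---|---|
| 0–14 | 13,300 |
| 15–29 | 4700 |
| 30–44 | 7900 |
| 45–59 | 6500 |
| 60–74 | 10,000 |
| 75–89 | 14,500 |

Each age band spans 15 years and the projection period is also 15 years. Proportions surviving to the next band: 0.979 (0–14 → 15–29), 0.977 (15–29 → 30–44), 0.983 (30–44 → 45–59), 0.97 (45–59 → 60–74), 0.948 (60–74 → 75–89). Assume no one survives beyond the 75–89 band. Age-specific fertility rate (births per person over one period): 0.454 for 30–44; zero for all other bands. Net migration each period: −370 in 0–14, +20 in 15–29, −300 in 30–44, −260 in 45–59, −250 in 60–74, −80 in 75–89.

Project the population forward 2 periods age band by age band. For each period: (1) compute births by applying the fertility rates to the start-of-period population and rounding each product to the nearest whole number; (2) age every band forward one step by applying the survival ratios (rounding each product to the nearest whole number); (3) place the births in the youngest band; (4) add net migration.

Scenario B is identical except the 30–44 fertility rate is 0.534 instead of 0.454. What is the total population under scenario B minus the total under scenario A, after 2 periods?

Period 1.
Births: 7900 * 0.454 = 3587
15–29: 13300 * 0.979 = 13021
30–44: 4700 * 0.977 = 4592
45–59: 7900 * 0.983 = 7766
60–74: 6500 * 0.97 = 6305
75–89: 10000 * 0.948 = 9480
Net migration: 0–14 − 370 → 3217; 15–29 + 20 → 13041; 30–44 − 300 → 4292; 45–59 − 260 → 7506; 60–74 − 250 → 6055; 75–89 − 80 → 9400
→ [3217, 13041, 4292, 7506, 6055, 9400]
Period 2.
Births: 4292 * 0.454 = 1949
15–29: 3217 * 0.979 = 3149
30–44: 13041 * 0.977 = 12741
45–59: 4292 * 0.983 = 4219
60–74: 7506 * 0.97 = 7281
75–89: 6055 * 0.948 = 5740
Net migration: 0–14 − 370 → 1579; 15–29 + 20 → 3169; 30–44 − 300 → 12441; 45–59 − 260 → 3959; 60–74 − 250 → 7031; 75–89 − 80 → 5660
→ [1579, 3169, 12441, 3959, 7031, 5660]
Scenario A total after 2 periods: 33839
Scenario B projection —
Period 1.
Births: 7900 * 0.534 = 4219
15–29: 13300 * 0.979 = 13021
30–44: 4700 * 0.977 = 4592
45–59: 7900 * 0.983 = 7766
60–74: 6500 * 0.97 = 6305
75–89: 10000 * 0.948 = 9480
Net migration: 0–14 − 370 → 3849; 15–29 + 20 → 13041; 30–44 − 300 → 4292; 45–59 − 260 → 7506; 60–74 − 250 → 6055; 75–89 − 80 → 9400
→ [3849, 13041, 4292, 7506, 6055, 9400]
Period 2.
Births: 4292 * 0.534 = 2292
15–29: 3849 * 0.979 = 3768
30–44: 13041 * 0.977 = 12741
45–59: 4292 * 0.983 = 4219
60–74: 7506 * 0.97 = 7281
75–89: 6055 * 0.948 = 5740
Net migration: 0–14 − 370 → 1922; 15–29 + 20 → 3788; 30–44 − 300 → 12441; 45–59 − 260 → 3959; 60–74 − 250 → 7031; 75–89 − 80 → 5660
→ [1922, 3788, 12441, 3959, 7031, 5660]
Scenario B total after 2 periods: 34801
Difference B − A = 34801 − 33839 = 962

962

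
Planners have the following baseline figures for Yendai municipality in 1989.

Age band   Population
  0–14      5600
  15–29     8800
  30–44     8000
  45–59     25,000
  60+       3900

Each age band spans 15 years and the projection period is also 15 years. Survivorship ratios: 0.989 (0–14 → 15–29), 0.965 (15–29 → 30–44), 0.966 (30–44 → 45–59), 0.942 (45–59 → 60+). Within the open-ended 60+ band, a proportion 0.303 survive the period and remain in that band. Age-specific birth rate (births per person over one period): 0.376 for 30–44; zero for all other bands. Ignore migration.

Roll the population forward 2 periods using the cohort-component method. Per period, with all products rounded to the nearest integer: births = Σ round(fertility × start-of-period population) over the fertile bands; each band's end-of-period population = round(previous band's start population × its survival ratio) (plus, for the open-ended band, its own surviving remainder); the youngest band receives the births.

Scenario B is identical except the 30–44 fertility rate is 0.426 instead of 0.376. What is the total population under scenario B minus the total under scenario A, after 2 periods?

821

Call the groups 1 to 5, youngest first.
Period 1.
Births: 8000 * 0.376 = 3008
Group 2: 5600 * 0.989 = 5538
Group 3: 8800 * 0.965 = 8492
Group 4: 8000 * 0.966 = 7728
Group 5: 25000 * 0.942 + 3900 * 0.303 = 23550 + 1182 = 24732
Giving 3008 / 5538 / 8492 / 7728 / 24732.
Period 2.
Births: 8492 * 0.376 = 3193
Group 2: 3008 * 0.989 = 2975
Group 3: 5538 * 0.965 = 5344
Group 4: 8492 * 0.966 = 8203
Group 5: 7728 * 0.942 + 24732 * 0.303 = 7280 + 7494 = 14774
Giving 3193 / 2975 / 5344 / 8203 / 14774.
Scenario A total after 2 periods: 34489
Scenario B projection —
Period 1.
Births: 8000 * 0.426 = 3408
Group 2: 5600 * 0.989 = 5538
Group 3: 8800 * 0.965 = 8492
Group 4: 8000 * 0.966 = 7728
Group 5: 25000 * 0.942 + 3900 * 0.303 = 23550 + 1182 = 24732
Giving 3408 / 5538 / 8492 / 7728 / 24732.
Period 2.
Births: 8492 * 0.426 = 3618
Group 2: 3408 * 0.989 = 3371
Group 3: 5538 * 0.965 = 5344
Group 4: 8492 * 0.966 = 8203
Group 5: 7728 * 0.942 + 24732 * 0.303 = 7280 + 7494 = 14774
Giving 3618 / 3371 / 5344 / 8203 / 14774.
Scenario B total after 2 periods: 35310
Difference B − A = 35310 − 34489 = 821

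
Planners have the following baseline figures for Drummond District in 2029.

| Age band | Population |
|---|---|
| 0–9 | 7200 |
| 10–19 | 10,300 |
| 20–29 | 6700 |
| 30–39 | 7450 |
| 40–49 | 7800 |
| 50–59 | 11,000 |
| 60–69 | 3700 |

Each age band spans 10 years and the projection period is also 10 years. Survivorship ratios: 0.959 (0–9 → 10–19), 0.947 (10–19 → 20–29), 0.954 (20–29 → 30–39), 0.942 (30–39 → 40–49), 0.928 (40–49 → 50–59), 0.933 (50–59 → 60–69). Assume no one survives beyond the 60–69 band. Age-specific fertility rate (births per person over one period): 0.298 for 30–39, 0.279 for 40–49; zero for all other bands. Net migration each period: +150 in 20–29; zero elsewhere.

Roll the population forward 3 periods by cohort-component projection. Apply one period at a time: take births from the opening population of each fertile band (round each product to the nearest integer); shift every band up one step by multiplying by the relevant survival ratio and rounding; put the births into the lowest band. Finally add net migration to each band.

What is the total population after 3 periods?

39289

After projecting period 1:
Births: 7450 * 0.298 = 2220  |  7800 * 0.279 = 2176 — total 4396
10–19: 7200 * 0.959 = 6905
20–29: 10300 * 0.947 = 9754
30–39: 6700 * 0.954 = 6392
40–49: 7450 * 0.942 = 7018
50–59: 7800 * 0.928 = 7238
60–69: 11000 * 0.933 = 10263
Net migration: 20–29 + 150 → 9904
Population now: 0–9=4396, 10–19=6905, 20–29=9904, 30–39=6392, 40–49=7018, 50–59=7238, 60–69=10263
After projecting period 2:
Births: 6392 * 0.298 = 1905  |  7018 * 0.279 = 1958 — total 3863
10–19: 4396 * 0.959 = 4216
20–29: 6905 * 0.947 = 6539
30–39: 9904 * 0.954 = 9448
40–49: 6392 * 0.942 = 6021
50–59: 7018 * 0.928 = 6513
60–69: 7238 * 0.933 = 6753
Net migration: 20–29 + 150 → 6689
Population now: 0–9=3863, 10–19=4216, 20–29=6689, 30–39=9448, 40–49=6021, 50–59=6513, 60–69=6753
After projecting period 3:
Births: 9448 * 0.298 = 2816  |  6021 * 0.279 = 1680 — total 4496
10–19: 3863 * 0.959 = 3705
20–29: 4216 * 0.947 = 3993
30–39: 6689 * 0.954 = 6381
40–49: 9448 * 0.942 = 8900
50–59: 6021 * 0.928 = 5587
60–69: 6513 * 0.933 = 6077
Net migration: 20–29 + 150 → 4143
Population now: 0–9=4496, 10–19=3705, 20–29=4143, 30–39=6381, 40–49=8900, 50–59=5587, 60–69=6077
Total after period 3: 4496 + 3705 + 4143 + 6381 + 8900 + 5587 + 6077 = 39289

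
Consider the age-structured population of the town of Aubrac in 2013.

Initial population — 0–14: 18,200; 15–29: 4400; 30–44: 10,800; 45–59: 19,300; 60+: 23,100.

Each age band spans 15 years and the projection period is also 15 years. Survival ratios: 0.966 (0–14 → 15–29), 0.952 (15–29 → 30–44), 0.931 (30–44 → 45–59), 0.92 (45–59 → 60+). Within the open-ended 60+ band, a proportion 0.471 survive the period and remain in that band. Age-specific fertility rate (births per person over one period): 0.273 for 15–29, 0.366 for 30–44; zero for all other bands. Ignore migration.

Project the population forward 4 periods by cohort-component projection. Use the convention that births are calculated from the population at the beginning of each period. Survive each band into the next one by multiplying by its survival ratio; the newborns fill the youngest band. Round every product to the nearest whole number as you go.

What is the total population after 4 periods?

Numbering the groups 1..5 from youngest to oldest:
Period 1:
Births: 4400 * 0.273 = 1201 ; 10800 * 0.366 = 3953 → 5154
Group 2: 18200 * 0.966 = 17581
Group 3: 4400 * 0.952 = 4189
Group 4: 10800 * 0.931 = 10055
Group 5: 19300 * 0.92 + 23100 * 0.471 = 17756 + 10880 = 28636
End of period: [5154, 17581, 4189, 10055, 28636]
Period 2:
Births: 17581 * 0.273 = 4800 ; 4189 * 0.366 = 1533 → 6333
Group 2: 5154 * 0.966 = 4979
Group 3: 17581 * 0.952 = 16737
Group 4: 4189 * 0.931 = 3900
Group 5: 10055 * 0.92 + 28636 * 0.471 = 9251 + 13488 = 22739
End of period: [6333, 4979, 16737, 3900, 22739]
Period 3:
Births: 4979 * 0.273 = 1359 ; 16737 * 0.366 = 6126 → 7485
Group 2: 6333 * 0.966 = 6118
Group 3: 4979 * 0.952 = 4740
Group 4: 16737 * 0.931 = 15582
Group 5: 3900 * 0.92 + 22739 * 0.471 = 3588 + 10710 = 14298
End of period: [7485, 6118, 4740, 15582, 14298]
Period 4:
Births: 6118 * 0.273 = 1670 ; 4740 * 0.366 = 1735 → 3405
Group 2: 7485 * 0.966 = 7231
Group 3: 6118 * 0.952 = 5824
Group 4: 4740 * 0.931 = 4413
Group 5: 15582 * 0.92 + 14298 * 0.471 = 14335 + 6734 = 21069
End of period: [3405, 7231, 5824, 4413, 21069]
Total after period 4: 3405 + 7231 + 5824 + 4413 + 21069 = 41942

41942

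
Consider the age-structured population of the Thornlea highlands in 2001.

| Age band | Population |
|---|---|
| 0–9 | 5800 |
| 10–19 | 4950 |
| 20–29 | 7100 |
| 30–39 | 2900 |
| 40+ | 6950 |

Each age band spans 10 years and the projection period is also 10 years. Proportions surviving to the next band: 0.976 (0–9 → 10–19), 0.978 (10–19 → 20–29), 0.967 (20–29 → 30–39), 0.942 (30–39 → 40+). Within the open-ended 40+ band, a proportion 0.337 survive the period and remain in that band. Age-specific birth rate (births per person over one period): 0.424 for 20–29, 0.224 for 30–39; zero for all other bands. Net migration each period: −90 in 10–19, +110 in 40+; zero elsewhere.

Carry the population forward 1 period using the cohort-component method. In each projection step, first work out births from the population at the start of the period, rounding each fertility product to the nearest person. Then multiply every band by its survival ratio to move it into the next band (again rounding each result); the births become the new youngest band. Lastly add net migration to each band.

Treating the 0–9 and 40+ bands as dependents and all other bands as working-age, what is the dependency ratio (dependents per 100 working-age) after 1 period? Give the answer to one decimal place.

Period 1.
Births: 7100 × 0.424 = 3010  |  2900 × 0.224 = 650 — total 3660
10–19: 5800 × 0.976 = 5661
20–29: 4950 × 0.978 = 4841
30–39: 7100 × 0.967 = 6866
40+: 2900 × 0.942 + 6950 × 0.337 = 2732 + 2342 = 5074
Net migration: 10–19 − 90 → 5571; 40+ + 110 → 5184
Giving 3660 / 5571 / 4841 / 6866 / 5184.
Dependents (band 0–9 + band 40+) = 3660 + 5184 = 8844; working-age = 17278; ratio = 8844/17278 × 100 = 51.2

51.2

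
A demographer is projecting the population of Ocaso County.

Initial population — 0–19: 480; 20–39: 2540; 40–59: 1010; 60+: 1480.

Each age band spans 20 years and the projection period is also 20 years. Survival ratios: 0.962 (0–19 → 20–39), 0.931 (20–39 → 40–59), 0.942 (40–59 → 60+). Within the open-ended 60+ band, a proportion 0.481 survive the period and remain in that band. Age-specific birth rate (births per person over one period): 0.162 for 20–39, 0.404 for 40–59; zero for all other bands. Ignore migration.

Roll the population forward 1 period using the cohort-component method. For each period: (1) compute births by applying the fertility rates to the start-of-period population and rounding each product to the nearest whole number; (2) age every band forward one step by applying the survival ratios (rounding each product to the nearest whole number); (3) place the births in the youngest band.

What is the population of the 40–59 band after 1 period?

Call the bands 1 to 4, youngest first.
— Period 1 —
Births: 2540 * 0.162 = 411, 1010 * 0.404 = 408 — total 819
Band 2: 480 * 0.962 = 462
Band 3: 2540 * 0.931 = 2365
Band 4: 1010 * 0.942 + 1480 * 0.481 = 951 + 712 = 1663
End of period: [819, 462, 2365, 1663]

2365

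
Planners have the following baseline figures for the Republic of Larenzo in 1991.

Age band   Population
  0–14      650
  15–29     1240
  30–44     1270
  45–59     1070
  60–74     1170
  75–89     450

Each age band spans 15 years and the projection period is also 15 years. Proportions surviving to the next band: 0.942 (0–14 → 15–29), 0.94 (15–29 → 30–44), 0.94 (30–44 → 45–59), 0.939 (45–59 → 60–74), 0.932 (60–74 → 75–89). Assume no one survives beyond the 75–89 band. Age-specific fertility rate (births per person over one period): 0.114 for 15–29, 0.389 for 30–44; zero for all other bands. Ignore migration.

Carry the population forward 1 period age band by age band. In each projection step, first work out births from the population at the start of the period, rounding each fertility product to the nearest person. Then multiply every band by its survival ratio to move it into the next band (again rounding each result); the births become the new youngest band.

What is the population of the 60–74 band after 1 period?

Let group 1 be 0–14 through group 6 = 75–89.
— Period 1 —
Births: 1240 * 0.114 = 141, 1270 * 0.389 = 494 → 635
Group 2: 650 * 0.942 = 612
Group 3: 1240 * 0.94 = 1166
Group 4: 1270 * 0.94 = 1194
Group 5: 1070 * 0.939 = 1005
Group 6: 1170 * 0.932 = 1090
Giving 635 / 612 / 1166 / 1194 / 1005 / 1090.

1005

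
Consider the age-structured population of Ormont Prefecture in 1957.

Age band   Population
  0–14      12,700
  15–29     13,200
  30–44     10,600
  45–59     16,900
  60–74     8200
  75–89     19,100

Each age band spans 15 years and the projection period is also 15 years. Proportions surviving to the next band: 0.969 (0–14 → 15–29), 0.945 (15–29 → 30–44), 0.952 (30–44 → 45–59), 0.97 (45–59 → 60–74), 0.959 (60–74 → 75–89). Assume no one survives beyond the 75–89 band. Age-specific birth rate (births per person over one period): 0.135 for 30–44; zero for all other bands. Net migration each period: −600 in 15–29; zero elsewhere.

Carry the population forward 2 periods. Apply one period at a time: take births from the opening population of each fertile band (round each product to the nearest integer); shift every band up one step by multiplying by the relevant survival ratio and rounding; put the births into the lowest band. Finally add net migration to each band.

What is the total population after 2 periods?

— Period 1 —
Births: 10600 × 0.135 = 1431
15–29: 12700 × 0.969 = 12306
30–44: 13200 × 0.945 = 12474
45–59: 10600 × 0.952 = 10091
60–74: 16900 × 0.97 = 16393
75–89: 8200 × 0.959 = 7864
Net migration: 15–29 − 600 → 11706
Giving 1431 / 11706 / 12474 / 10091 / 16393 / 7864.
— Period 2 —
Births: 12474 × 0.135 = 1684
15–29: 1431 × 0.969 = 1387
30–44: 11706 × 0.945 = 11062
45–59: 12474 × 0.952 = 11875
60–74: 10091 × 0.97 = 9788
75–89: 16393 × 0.959 = 15721
Net migration: 15–29 − 600 → 787
Giving 1684 / 787 / 11062 / 11875 / 9788 / 15721.
Total after period 2: 1684 + 787 + 11062 + 11875 + 9788 + 15721 = 50917

50917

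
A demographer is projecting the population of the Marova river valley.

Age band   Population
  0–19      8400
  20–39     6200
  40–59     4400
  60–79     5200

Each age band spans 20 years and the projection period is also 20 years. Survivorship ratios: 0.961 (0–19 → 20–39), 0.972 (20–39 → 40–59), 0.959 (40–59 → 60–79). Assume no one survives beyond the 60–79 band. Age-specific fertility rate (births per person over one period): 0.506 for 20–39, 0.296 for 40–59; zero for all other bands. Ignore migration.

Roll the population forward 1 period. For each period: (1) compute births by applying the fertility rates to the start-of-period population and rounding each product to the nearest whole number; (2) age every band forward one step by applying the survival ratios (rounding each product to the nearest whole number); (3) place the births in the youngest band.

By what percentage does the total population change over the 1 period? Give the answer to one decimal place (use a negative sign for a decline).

-6.0

Period 1.
Births: 6200 × 0.506 = 3137, 4400 × 0.296 = 1302 → 4439
20–39: 8400 × 0.961 = 8072
40–59: 6200 × 0.972 = 6026
60–79: 4400 × 0.959 = 4220
→ [4439, 8072, 6026, 4220]
Total: 24200 → 22757; change = -1443; percentage change = -6.0%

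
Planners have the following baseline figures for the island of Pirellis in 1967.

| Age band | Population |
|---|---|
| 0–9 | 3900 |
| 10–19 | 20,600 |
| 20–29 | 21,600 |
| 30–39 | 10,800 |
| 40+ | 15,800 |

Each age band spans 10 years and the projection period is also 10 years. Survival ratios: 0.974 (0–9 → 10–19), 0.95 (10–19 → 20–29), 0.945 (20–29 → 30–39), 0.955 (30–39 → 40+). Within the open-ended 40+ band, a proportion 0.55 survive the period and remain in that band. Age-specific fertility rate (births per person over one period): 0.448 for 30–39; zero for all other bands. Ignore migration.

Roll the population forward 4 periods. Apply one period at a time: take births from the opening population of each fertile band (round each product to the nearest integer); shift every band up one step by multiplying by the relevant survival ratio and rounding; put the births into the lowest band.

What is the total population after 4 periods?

44321

Call the groups 1 to 5, youngest first.
Period 1:
Births: 10800 * 0.448 = 4838
Group 2: 3900 * 0.974 = 3799
Group 3: 20600 * 0.95 = 19570
Group 4: 21600 * 0.945 = 20412
Group 5: 10800 * 0.955 + 15800 * 0.55 = 10314 + 8690 = 19004
Giving 4838 / 3799 / 19570 / 20412 / 19004.
Period 2:
Births: 20412 * 0.448 = 9145
Group 2: 4838 * 0.974 = 4712
Group 3: 3799 * 0.95 = 3609
Group 4: 19570 * 0.945 = 18494
Group 5: 20412 * 0.955 + 19004 * 0.55 = 19493 + 10452 = 29945
Giving 9145 / 4712 / 3609 / 18494 / 29945.
Period 3:
Births: 18494 * 0.448 = 8285
Group 2: 9145 * 0.974 = 8907
Group 3: 4712 * 0.95 = 4476
Group 4: 3609 * 0.945 = 3411
Group 5: 18494 * 0.955 + 29945 * 0.55 = 17662 + 16470 = 34132
Giving 8285 / 8907 / 4476 / 3411 / 34132.
Period 4:
Births: 3411 * 0.448 = 1528
Group 2: 8285 * 0.974 = 8070
Group 3: 8907 * 0.95 = 8462
Group 4: 4476 * 0.945 = 4230
Group 5: 3411 * 0.955 + 34132 * 0.55 = 3258 + 18773 = 22031
Giving 1528 / 8070 / 8462 / 4230 / 22031.
Total after period 4: 1528 + 8070 + 8462 + 4230 + 22031 = 44321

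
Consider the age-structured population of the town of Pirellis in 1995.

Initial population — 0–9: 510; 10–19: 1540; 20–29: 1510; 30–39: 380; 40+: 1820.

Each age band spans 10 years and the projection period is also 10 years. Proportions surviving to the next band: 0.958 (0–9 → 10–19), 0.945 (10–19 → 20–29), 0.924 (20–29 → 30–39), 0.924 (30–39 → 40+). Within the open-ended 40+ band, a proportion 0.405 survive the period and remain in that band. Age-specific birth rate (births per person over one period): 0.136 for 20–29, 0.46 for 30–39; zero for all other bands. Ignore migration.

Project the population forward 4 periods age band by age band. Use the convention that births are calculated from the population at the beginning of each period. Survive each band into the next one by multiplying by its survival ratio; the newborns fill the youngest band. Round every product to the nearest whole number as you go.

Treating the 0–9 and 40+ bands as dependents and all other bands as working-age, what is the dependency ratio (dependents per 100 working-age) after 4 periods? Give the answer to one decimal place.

[period 1]
Births: 1510 * 0.136 = 205, 380 * 0.46 = 175 → total 380
10–19: 510 * 0.958 = 489
20–29: 1540 * 0.945 = 1455
30–39: 1510 * 0.924 = 1395
40+: 380 * 0.924 + 1820 * 0.405 = 351 + 737 = 1088
End of period: [380, 489, 1455, 1395, 1088]
[period 2]
Births: 1455 * 0.136 = 198, 1395 * 0.46 = 642 → total 840
10–19: 380 * 0.958 = 364
20–29: 489 * 0.945 = 462
30–39: 1455 * 0.924 = 1344
40+: 1395 * 0.924 + 1088 * 0.405 = 1289 + 441 = 1730
End of period: [840, 364, 462, 1344, 1730]
[period 3]
Births: 462 * 0.136 = 63, 1344 * 0.46 = 618 → total 681
10–19: 840 * 0.958 = 805
20–29: 364 * 0.945 = 344
30–39: 462 * 0.924 = 427
40+: 1344 * 0.924 + 1730 * 0.405 = 1242 + 701 = 1943
End of period: [681, 805, 344, 427, 1943]
[period 4]
Births: 344 * 0.136 = 47, 427 * 0.46 = 196 → total 243
10–19: 681 * 0.958 = 652
20–29: 805 * 0.945 = 761
30–39: 344 * 0.924 = 318
40+: 427 * 0.924 + 1943 * 0.405 = 395 + 787 = 1182
End of period: [243, 652, 761, 318, 1182]
Dependents (band 0–9 + band 40+) = 243 + 1182 = 1425; working-age = 1731; ratio = 1425/1731 × 100 = 82.3

82.3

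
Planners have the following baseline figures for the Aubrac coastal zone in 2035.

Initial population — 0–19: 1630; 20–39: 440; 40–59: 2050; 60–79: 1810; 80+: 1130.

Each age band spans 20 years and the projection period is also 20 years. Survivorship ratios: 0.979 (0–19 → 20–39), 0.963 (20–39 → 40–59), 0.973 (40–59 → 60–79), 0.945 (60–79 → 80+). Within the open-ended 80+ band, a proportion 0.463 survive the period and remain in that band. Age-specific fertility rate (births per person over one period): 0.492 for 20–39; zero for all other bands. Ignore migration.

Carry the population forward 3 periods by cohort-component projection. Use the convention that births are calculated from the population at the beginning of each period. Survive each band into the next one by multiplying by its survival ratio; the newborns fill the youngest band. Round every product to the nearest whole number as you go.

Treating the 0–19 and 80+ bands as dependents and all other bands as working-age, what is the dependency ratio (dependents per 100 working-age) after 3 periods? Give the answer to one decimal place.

[period 1]
Births: 440 * 0.492 = 216
20–39: 1630 * 0.979 = 1596
40–59: 440 * 0.963 = 424
60–79: 2050 * 0.973 = 1995
80+: 1810 * 0.945 + 1130 * 0.463 = 1710 + 523 = 2233
End of period: [216, 1596, 424, 1995, 2233]
[period 2]
Births: 1596 * 0.492 = 785
20–39: 216 * 0.979 = 211
40–59: 1596 * 0.963 = 1537
60–79: 424 * 0.973 = 413
80+: 1995 * 0.945 + 2233 * 0.463 = 1885 + 1034 = 2919
End of period: [785, 211, 1537, 413, 2919]
[period 3]
Births: 211 * 0.492 = 104
20–39: 785 * 0.979 = 769
40–59: 211 * 0.963 = 203
60–79: 1537 * 0.973 = 1496
80+: 413 * 0.945 + 2919 * 0.463 = 390 + 1351 = 1741
End of period: [104, 769, 203, 1496, 1741]
Dependents (band 0–19 + band 80+) = 104 + 1741 = 1845; working-age = 2468; ratio = 1845/2468 × 100 = 74.8

74.8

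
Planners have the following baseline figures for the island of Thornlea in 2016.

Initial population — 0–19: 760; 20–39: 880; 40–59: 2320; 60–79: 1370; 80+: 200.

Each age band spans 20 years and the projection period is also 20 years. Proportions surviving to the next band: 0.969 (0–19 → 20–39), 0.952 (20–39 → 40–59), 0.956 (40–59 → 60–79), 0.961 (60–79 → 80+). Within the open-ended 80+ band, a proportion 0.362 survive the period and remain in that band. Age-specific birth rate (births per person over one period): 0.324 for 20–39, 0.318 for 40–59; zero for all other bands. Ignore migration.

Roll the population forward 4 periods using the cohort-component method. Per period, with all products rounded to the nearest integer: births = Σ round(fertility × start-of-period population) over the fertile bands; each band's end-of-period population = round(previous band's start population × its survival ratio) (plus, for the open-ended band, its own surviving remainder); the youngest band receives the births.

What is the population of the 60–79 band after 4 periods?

902

Call the bands 1 to 5, youngest first.
After projecting period 1:
Births: 880 * 0.324 = 285 ; 2320 * 0.318 = 738 ⇒ total 1023
Band 2: 760 * 0.969 = 736
Band 3: 880 * 0.952 = 838
Band 4: 2320 * 0.956 = 2218
Band 5: 1370 * 0.961 + 200 * 0.362 = 1317 + 72 = 1389
Giving 1023 / 736 / 838 / 2218 / 1389.
After projecting period 2:
Births: 736 * 0.324 = 238 ; 838 * 0.318 = 266 ⇒ total 504
Band 2: 1023 * 0.969 = 991
Band 3: 736 * 0.952 = 701
Band 4: 838 * 0.956 = 801
Band 5: 2218 * 0.961 + 1389 * 0.362 = 2131 + 503 = 2634
Giving 504 / 991 / 701 / 801 / 2634.
After projecting period 3:
Births: 991 * 0.324 = 321 ; 701 * 0.318 = 223 ⇒ total 544
Band 2: 504 * 0.969 = 488
Band 3: 991 * 0.952 = 943
Band 4: 701 * 0.956 = 670
Band 5: 801 * 0.961 + 2634 * 0.362 = 770 + 954 = 1724
Giving 544 / 488 / 943 / 670 / 1724.
After projecting period 4:
Births: 488 * 0.324 = 158 ; 943 * 0.318 = 300 ⇒ total 458
Band 2: 544 * 0.969 = 527
Band 3: 488 * 0.952 = 465
Band 4: 943 * 0.956 = 902
Band 5: 670 * 0.961 + 1724 * 0.362 = 644 + 624 = 1268
Giving 458 / 527 / 465 / 902 / 1268.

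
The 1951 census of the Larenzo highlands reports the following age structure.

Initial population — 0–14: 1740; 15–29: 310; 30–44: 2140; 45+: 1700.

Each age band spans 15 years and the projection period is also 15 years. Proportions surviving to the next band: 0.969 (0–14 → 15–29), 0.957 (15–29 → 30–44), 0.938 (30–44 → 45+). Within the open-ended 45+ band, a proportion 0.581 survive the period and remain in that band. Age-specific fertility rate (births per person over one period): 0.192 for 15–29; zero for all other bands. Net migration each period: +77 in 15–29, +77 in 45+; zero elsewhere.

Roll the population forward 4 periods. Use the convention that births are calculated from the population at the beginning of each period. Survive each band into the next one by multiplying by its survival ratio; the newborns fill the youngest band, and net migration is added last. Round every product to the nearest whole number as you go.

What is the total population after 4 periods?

Period 1:
Births: 310 × 0.192 = 60
15–29: 1740 × 0.969 = 1686
30–44: 310 × 0.957 = 297
45+: 2140 × 0.938 + 1700 × 0.581 = 2007 + 988 = 2995
Net migration: 15–29 + 77 → 1763; 45+ + 77 → 3072
Population now: 0–14=60, 15–29=1763, 30–44=297, 45+=3072
Period 2:
Births: 1763 × 0.192 = 338
15–29: 60 × 0.969 = 58
30–44: 1763 × 0.957 = 1687
45+: 297 × 0.938 + 3072 × 0.581 = 279 + 1785 = 2064
Net migration: 15–29 + 77 → 135; 45+ + 77 → 2141
Population now: 0–14=338, 15–29=135, 30–44=1687, 45+=2141
Period 3:
Births: 135 × 0.192 = 26
15–29: 338 × 0.969 = 328
30–44: 135 × 0.957 = 129
45+: 1687 × 0.938 + 2141 × 0.581 = 1582 + 1244 = 2826
Net migration: 15–29 + 77 → 405; 45+ + 77 → 2903
Population now: 0–14=26, 15–29=405, 30–44=129, 45+=2903
Period 4:
Births: 405 × 0.192 = 78
15–29: 26 × 0.969 = 25
30–44: 405 × 0.957 = 388
45+: 129 × 0.938 + 2903 × 0.581 = 121 + 1687 = 1808
Net migration: 15–29 + 77 → 102; 45+ + 77 → 1885
Population now: 0–14=78, 15–29=102, 30–44=388, 45+=1885
Total after period 4: 78 + 102 + 388 + 1885 = 2453

2453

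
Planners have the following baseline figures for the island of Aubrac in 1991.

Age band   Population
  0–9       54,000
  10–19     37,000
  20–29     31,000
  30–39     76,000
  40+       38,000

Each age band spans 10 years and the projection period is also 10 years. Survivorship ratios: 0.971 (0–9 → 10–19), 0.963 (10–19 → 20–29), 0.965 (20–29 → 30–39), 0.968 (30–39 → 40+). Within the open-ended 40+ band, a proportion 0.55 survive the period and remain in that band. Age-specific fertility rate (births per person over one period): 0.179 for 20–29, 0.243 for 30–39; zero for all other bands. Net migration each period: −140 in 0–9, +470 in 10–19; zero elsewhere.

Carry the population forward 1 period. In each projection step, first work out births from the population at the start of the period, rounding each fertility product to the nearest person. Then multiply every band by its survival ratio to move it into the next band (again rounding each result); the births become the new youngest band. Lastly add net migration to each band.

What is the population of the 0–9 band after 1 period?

(Groups numbered youngest = 1 to oldest = 5.)
Period 1.
Births: 31000 × 0.179 = 5549 ; 76000 × 0.243 = 18468 → 24017
Group 2: 54000 × 0.971 = 52434
Group 3: 37000 × 0.963 = 35631
Group 4: 31000 × 0.965 = 29915
Group 5: 76000 × 0.968 + 38000 × 0.55 = 73568 + 20900 = 94468
Net migration: Group 1 − 140 → 23877; Group 2 + 470 → 52904
→ [23877, 52904, 35631, 29915, 94468]

23877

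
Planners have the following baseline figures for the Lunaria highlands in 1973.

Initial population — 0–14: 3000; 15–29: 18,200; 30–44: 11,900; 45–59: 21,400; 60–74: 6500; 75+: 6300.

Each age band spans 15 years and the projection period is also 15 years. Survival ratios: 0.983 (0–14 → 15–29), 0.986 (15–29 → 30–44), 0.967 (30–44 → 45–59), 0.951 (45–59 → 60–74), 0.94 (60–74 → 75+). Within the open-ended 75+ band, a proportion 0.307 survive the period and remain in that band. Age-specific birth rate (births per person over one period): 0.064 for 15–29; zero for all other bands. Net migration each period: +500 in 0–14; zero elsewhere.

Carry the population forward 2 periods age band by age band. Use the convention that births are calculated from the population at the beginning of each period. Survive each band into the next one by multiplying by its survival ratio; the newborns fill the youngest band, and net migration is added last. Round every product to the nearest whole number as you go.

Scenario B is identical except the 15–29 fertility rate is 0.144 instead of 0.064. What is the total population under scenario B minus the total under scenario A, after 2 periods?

Period 1:
Births: 18200 * 0.064 = 1165
15–29: 3000 * 0.983 = 2949
30–44: 18200 * 0.986 = 17945
45–59: 11900 * 0.967 = 11507
60–74: 21400 * 0.951 = 20351
75+: 6500 * 0.94 + 6300 * 0.307 = 6110 + 1934 = 8044
Net migration: 0–14 + 500 → 1665
Population now: 0–14=1665, 15–29=2949, 30–44=17945, 45–59=11507, 60–74=20351, 75+=8044
Period 2:
Births: 2949 * 0.064 = 189
15–29: 1665 * 0.983 = 1637
30–44: 2949 * 0.986 = 2908
45–59: 17945 * 0.967 = 17353
60–74: 11507 * 0.951 = 10943
75+: 20351 * 0.94 + 8044 * 0.307 = 19130 + 2470 = 21600
Net migration: 0–14 + 500 → 689
Population now: 0–14=689, 15–29=1637, 30–44=2908, 45–59=17353, 60–74=10943, 75+=21600
Scenario A total after 2 periods: 55130
Scenario B projection —
Period 1:
Births: 18200 * 0.144 = 2621
15–29: 3000 * 0.983 = 2949
30–44: 18200 * 0.986 = 17945
45–59: 11900 * 0.967 = 11507
60–74: 21400 * 0.951 = 20351
75+: 6500 * 0.94 + 6300 * 0.307 = 6110 + 1934 = 8044
Net migration: 0–14 + 500 → 3121
Population now: 0–14=3121, 15–29=2949, 30–44=17945, 45–59=11507, 60–74=20351, 75+=8044
Period 2:
Births: 2949 * 0.144 = 425
15–29: 3121 * 0.983 = 3068
30–44: 2949 * 0.986 = 2908
45–59: 17945 * 0.967 = 17353
60–74: 11507 * 0.951 = 10943
75+: 20351 * 0.94 + 8044 * 0.307 = 19130 + 2470 = 21600
Net migration: 0–14 + 500 → 925
Population now: 0–14=925, 15–29=3068, 30–44=2908, 45–59=17353, 60–74=10943, 75+=21600
Scenario B total after 2 periods: 56797
Difference B − A = 56797 − 55130 = 1667

1667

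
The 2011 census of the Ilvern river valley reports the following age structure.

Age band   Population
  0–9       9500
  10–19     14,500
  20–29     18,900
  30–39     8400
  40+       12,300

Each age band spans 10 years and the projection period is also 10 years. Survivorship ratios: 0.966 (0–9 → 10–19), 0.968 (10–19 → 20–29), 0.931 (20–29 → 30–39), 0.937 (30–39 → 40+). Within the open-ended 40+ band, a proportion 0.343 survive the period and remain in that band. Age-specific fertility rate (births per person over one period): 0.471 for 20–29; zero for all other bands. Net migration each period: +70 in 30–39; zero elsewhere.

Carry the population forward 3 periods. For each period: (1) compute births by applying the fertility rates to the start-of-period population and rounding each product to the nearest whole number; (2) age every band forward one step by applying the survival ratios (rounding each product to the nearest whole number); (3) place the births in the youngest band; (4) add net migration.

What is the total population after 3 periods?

Numbering the bands 1..5 from youngest to oldest:
After projecting period 1:
Births: 18900 × 0.471 = 8902
Band 2: 9500 × 0.966 = 9177
Band 3: 14500 × 0.968 = 14036
Band 4: 18900 × 0.931 = 17596
Band 5: 8400 × 0.937 + 12300 × 0.343 = 7871 + 4219 = 12090
Net migration: Band 4 + 70 → 17666
Giving 8902 / 9177 / 14036 / 17666 / 12090.
After projecting period 2:
Births: 14036 × 0.471 = 6611
Band 2: 8902 × 0.966 = 8599
Band 3: 9177 × 0.968 = 8883
Band 4: 14036 × 0.931 = 13068
Band 5: 17666 × 0.937 + 12090 × 0.343 = 16553 + 4147 = 20700
Net migration: Band 4 + 70 → 13138
Giving 6611 / 8599 / 8883 / 13138 / 20700.
After projecting period 3:
Births: 8883 × 0.471 = 4184
Band 2: 6611 × 0.966 = 6386
Band 3: 8599 × 0.968 = 8324
Band 4: 8883 × 0.931 = 8270
Band 5: 13138 × 0.937 + 20700 × 0.343 = 12310 + 7100 = 19410
Net migration: Band 4 + 70 → 8340
Giving 4184 / 6386 / 8324 / 8340 / 19410.
Total after period 3: 4184 + 6386 + 8324 + 8340 + 19410 = 46644

46644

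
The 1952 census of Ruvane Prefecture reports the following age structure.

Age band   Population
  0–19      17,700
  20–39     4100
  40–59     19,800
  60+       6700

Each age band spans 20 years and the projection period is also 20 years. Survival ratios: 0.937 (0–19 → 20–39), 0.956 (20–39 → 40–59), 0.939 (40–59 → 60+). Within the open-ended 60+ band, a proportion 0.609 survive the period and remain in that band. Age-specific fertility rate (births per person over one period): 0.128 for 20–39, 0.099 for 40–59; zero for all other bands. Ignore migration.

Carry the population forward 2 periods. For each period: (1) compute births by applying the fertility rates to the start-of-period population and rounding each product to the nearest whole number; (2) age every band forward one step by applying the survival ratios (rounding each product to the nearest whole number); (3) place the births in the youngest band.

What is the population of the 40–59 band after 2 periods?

15855

Period 1:
Births: 4100 × 0.128 = 525  |  19800 × 0.099 = 1960 ⇒ total 2485
20–39: 17700 × 0.937 = 16585
40–59: 4100 × 0.956 = 3920
60+: 19800 × 0.939 + 6700 × 0.609 = 18592 + 4080 = 22672
→ [2485, 16585, 3920, 22672]
Period 2:
Births: 16585 × 0.128 = 2123  |  3920 × 0.099 = 388 ⇒ total 2511
20–39: 2485 × 0.937 = 2328
40–59: 16585 × 0.956 = 15855
60+: 3920 × 0.939 + 22672 × 0.609 = 3681 + 13807 = 17488
→ [2511, 2328, 15855, 17488]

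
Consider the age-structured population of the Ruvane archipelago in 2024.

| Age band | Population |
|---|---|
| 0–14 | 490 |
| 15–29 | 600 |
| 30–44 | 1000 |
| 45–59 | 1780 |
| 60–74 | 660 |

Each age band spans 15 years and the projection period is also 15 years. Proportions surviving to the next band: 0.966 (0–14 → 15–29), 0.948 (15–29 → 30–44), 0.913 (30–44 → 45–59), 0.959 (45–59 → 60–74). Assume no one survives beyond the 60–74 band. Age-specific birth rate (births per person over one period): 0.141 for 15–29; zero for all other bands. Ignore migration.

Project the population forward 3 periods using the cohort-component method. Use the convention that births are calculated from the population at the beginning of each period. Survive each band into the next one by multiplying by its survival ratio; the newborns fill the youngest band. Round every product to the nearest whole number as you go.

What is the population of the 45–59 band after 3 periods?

Let group 1 be 0–14 through group 5 = 60–74.
Period 1.
Births: 600 × 0.141 = 85
Group 2: 490 × 0.966 = 473
Group 3: 600 × 0.948 = 569
Group 4: 1000 × 0.913 = 913
Group 5: 1780 × 0.959 = 1707
End of period: [85, 473, 569, 913, 1707]
Period 2.
Births: 473 × 0.141 = 67
Group 2: 85 × 0.966 = 82
Group 3: 473 × 0.948 = 448
Group 4: 569 × 0.913 = 519
Group 5: 913 × 0.959 = 876
End of period: [67, 82, 448, 519, 876]
Period 3.
Births: 82 × 0.141 = 12
Group 2: 67 × 0.966 = 65
Group 3: 82 × 0.948 = 78
Group 4: 448 × 0.913 = 409
Group 5: 519 × 0.959 = 498
End of period: [12, 65, 78, 409, 498]

409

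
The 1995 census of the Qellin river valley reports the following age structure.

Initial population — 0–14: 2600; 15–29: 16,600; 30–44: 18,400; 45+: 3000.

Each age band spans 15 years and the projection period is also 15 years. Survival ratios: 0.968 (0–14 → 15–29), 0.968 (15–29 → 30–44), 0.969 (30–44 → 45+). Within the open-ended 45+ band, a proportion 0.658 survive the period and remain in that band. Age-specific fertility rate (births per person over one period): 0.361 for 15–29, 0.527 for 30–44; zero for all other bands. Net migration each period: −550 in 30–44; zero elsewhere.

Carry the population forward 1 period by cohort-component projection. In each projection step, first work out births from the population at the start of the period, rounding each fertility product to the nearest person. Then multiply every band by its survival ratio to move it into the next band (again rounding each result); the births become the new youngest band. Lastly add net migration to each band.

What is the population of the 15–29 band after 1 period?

2517

Period 1:
Births: 16600 × 0.361 = 5993  |  18400 × 0.527 = 9697 → 15690
15–29: 2600 × 0.968 = 2517
30–44: 16600 × 0.968 = 16069
45+: 18400 × 0.969 + 3000 × 0.658 = 17830 + 1974 = 19804
Net migration: 30–44 − 550 → 15519
End of period: [15690, 2517, 15519, 19804]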